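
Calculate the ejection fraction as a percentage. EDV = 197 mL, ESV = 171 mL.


SV = EDV - ESV = 197 - 171 = 26 mL
EF = SV/EDV * 100 = 26/197 * 100
EF = 13.2%


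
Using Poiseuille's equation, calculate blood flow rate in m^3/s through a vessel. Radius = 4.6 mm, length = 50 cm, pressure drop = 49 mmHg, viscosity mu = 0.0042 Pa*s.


Q = pi*r^4*dP / (8*mu*L)
r = 0.0046 m, L = 0.5 m
dP = 49 mmHg = 6532.778 Pa
Q = 5.4698e-04 m^3/s


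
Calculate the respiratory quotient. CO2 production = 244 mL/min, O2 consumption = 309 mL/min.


RQ = VCO2 / VO2
RQ = 244 / 309
RQ = 0.7896


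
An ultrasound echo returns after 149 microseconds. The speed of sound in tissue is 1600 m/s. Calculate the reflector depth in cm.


depth = c * t / 2
t = 149 us = 1.4900e-04 s
depth = 1600 * 1.4900e-04 / 2
depth = 0.1192 m = 11.92 cm


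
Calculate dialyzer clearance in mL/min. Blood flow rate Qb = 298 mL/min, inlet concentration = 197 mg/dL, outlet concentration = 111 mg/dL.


K = Qb * (Cb_in - Cb_out) / Cb_in
K = 298 * (197 - 111) / 197
K = 130.1 mL/min


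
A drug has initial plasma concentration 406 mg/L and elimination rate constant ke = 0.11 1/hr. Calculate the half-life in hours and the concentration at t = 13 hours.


t_half = ln(2) / ke = 0.693147 / 0.11 = 6.301 hr
C(t) = C0 * exp(-ke*t) = 406 * exp(-0.11*13)
C(13) = 97.16 mg/L


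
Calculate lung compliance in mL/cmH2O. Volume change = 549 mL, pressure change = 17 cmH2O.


C = dV / dP
C = 549 / 17
C = 32.29 mL/cmH2O


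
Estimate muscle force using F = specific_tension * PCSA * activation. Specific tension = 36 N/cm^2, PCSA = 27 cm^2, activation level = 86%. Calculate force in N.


F = sigma * PCSA * activation
F = 36 * 27 * 0.86
F = 835.9 N


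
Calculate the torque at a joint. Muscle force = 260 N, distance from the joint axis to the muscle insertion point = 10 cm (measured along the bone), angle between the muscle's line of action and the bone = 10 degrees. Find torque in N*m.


Torque = F * d * sin(theta)   (moment arm = d*sin(theta))
d = 10 cm = 0.1 m
Torque = 260 * 0.1 * sin(10)
Torque = 4.515 N*m


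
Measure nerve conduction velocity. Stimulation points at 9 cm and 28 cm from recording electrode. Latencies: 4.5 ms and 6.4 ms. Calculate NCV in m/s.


Distance = (28 - 9) / 100 = 0.19 m
dt = (6.4 - 4.5) / 1000 = 0.0019 s
NCV = dist / dt = 100 m/s


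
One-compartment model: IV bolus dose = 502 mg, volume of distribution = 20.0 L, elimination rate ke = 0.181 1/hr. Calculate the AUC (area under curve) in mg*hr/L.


C0 = Dose/Vd = 502/20.0 = 25.1 mg/L
AUC = C0/ke = 25.1/0.181
AUC = 138.7 mg*hr/L


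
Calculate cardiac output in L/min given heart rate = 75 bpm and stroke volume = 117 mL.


CO = HR * SV
CO = 75 * 117 / 1000
CO = 8.775 L/min


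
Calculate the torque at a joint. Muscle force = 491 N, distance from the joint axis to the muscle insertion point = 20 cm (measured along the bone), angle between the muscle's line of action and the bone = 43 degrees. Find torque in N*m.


Torque = F * d * sin(theta)   (moment arm = d*sin(theta))
d = 20 cm = 0.2 m
Torque = 491 * 0.2 * sin(43)
Torque = 66.97 N*m


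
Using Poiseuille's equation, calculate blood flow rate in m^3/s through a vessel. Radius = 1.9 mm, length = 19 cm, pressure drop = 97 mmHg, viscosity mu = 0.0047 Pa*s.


Q = pi*r^4*dP / (8*mu*L)
r = 0.0019 m, L = 0.19 m
dP = 97 mmHg = 12932.234 Pa
Q = 7.4113e-05 m^3/s


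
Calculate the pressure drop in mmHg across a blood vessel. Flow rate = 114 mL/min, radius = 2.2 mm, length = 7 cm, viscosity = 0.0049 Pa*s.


dP = 8*mu*L*Q / (pi*r^4)
Q = 114 mL/min = 1.9e-06 m^3/s
dP = 70.843 Pa = 70.843 / 133.322 mmHg = 0.5314 mmHg


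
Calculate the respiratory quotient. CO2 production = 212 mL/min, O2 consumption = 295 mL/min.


RQ = VCO2 / VO2
RQ = 212 / 295
RQ = 0.7186


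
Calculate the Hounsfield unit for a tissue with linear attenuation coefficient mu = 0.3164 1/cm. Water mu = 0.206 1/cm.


HU = ((mu_tissue - mu_water) / mu_water) * 1000
HU = ((0.3164 - 0.206) / 0.206) * 1000
HU = 535.9


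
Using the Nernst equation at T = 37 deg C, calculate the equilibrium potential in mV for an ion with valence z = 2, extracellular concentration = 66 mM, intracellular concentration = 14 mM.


E = (RT/(zF)) * ln(C_out/C_in)
T = 37 + 273.15 = 310.15 K
E = (8.314 * 310.15 / (2 * 96485)) * ln(66/14)
E = 20.72 mV


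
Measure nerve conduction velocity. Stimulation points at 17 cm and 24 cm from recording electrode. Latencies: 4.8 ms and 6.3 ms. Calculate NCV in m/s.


Distance = (24 - 17) / 100 = 0.07 m
dt = (6.3 - 4.8) / 1000 = 0.0015 s
NCV = dist / dt = 46.67 m/s


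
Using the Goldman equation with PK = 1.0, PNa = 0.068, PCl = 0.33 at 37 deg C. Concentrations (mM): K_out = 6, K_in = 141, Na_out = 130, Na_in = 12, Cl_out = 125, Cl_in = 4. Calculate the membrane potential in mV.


Vm = (RT/F)*ln((PK*Ko + PNa*Nao + PCl*Cli)/(PK*Ki + PNa*Nai + PCl*Clo))
Numer = 16.16, Denom = 183.066
Vm = -64.87 mV


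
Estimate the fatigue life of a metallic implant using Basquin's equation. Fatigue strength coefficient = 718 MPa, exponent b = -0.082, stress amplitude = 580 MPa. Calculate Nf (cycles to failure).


sigma_a = sigma_f' * (2Nf)^b
2Nf = (sigma_a/sigma_f')^(1/b)
2Nf = (580/718)^(1/-0.082)
2Nf = 13.503443
Nf = 6.752


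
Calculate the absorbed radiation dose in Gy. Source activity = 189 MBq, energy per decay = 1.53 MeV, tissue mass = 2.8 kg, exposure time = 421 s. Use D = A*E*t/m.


A = 189 MBq = 1.8900e+08 Bq
E = 1.53 MeV = 2.45106e-13 J
D = A*E*t/m = 1.8900e+08*2.45106e-13*421/2.8
D = 0.006965 Gy


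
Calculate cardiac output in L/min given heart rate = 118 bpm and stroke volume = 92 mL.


CO = HR * SV
CO = 118 * 92 / 1000
CO = 10.86 L/min


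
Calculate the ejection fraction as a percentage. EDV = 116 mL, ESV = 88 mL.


SV = EDV - ESV = 116 - 88 = 28 mL
EF = SV/EDV * 100 = 28/116 * 100
EF = 24.14%


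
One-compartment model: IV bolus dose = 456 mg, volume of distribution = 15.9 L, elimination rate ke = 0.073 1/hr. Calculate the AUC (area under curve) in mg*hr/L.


C0 = Dose/Vd = 456/15.9 = 28.6792 mg/L
AUC = C0/ke = 28.6792/0.073
AUC = 392.9 mg*hr/L


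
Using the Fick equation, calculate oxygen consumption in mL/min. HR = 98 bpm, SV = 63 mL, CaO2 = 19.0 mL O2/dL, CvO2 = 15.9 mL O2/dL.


CO = HR*SV = 98*63/1000 = 6.174 L/min
a-v O2 diff = 19.0 - 15.9 = 3.1 mL/dL
VO2 = CO * (CaO2-CvO2) * 10 dL/L
VO2 = 6.174 * 3.1 * 10
VO2 = 191.4 mL/min


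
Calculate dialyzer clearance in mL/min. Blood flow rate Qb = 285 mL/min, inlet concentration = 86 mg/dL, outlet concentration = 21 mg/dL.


K = Qb * (Cb_in - Cb_out) / Cb_in
K = 285 * (86 - 21) / 86
K = 215.4 mL/min


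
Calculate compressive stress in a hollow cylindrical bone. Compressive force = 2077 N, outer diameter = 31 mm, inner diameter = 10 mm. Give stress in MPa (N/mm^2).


A = pi*(r_o^2 - r_i^2)
r_o = 15.5 mm, r_i = 5 mm
A = 676.228 mm^2
sigma = F/A = 2077 / 676.228
sigma = 3.071 MPa


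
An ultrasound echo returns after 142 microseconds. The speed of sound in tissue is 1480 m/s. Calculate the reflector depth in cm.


depth = c * t / 2
t = 142 us = 1.4200e-04 s
depth = 1480 * 1.4200e-04 / 2
depth = 0.10508 m = 10.508 cm


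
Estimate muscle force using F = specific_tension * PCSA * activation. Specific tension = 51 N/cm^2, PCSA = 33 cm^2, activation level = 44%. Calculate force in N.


F = sigma * PCSA * activation
F = 51 * 33 * 0.44
F = 740.5 N


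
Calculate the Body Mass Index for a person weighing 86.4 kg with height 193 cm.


BMI = weight / height^2
height = 193 cm = 1.93 m
BMI = 86.4 / 1.93^2
BMI = 23.2 kg/m^2


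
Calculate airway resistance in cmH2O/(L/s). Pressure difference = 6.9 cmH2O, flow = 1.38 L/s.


R = dP / flow
R = 6.9 / 1.38
R = 5 cmH2O/(L/s)


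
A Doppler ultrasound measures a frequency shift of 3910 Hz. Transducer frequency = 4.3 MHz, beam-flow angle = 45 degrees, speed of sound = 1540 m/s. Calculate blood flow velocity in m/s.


v = fd * c / (2 * f0 * cos(theta))
v = 3910 * 1540 / (2 * 4.3000e+06 * cos(45))
v = 0.9902 m/s


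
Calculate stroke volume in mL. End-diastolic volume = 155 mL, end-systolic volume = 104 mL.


SV = EDV - ESV
SV = 155 - 104
SV = 51 mL


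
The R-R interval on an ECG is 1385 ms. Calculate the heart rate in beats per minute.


HR = 60 / RR_interval(s)
RR = 1385 ms = 1.385 s
HR = 60 / 1.385 = 43.32 bpm


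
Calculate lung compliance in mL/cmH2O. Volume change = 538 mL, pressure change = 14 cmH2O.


C = dV / dP
C = 538 / 14
C = 38.43 mL/cmH2O


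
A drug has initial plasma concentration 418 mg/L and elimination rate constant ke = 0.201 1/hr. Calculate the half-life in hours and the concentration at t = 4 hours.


t_half = ln(2) / ke = 0.693147 / 0.201 = 3.448 hr
C(t) = C0 * exp(-ke*t) = 418 * exp(-0.201*4)
C(4) = 187.1 mg/L


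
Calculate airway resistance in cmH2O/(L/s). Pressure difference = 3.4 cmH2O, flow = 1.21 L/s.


R = dP / flow
R = 3.4 / 1.21
R = 2.81 cmH2O/(L/s)


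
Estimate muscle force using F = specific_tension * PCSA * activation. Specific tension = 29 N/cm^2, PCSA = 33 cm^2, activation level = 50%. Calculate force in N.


F = sigma * PCSA * activation
F = 29 * 33 * 0.5
F = 478.5 N


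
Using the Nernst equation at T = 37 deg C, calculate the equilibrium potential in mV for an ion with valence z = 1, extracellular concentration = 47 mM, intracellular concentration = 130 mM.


E = (RT/(zF)) * ln(C_out/C_in)
T = 37 + 273.15 = 310.15 K
E = (8.314 * 310.15 / (1 * 96485)) * ln(47/130)
E = -27.19 mV


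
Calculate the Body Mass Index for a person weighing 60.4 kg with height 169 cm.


BMI = weight / height^2
height = 169 cm = 1.69 m
BMI = 60.4 / 1.69^2
BMI = 21.15 kg/m^2


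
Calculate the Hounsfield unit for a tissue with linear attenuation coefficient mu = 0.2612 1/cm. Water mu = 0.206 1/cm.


HU = ((mu_tissue - mu_water) / mu_water) * 1000
HU = ((0.2612 - 0.206) / 0.206) * 1000
HU = 268


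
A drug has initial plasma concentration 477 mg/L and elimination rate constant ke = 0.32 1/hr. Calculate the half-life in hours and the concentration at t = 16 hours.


t_half = ln(2) / ke = 0.693147 / 0.32 = 2.166 hr
C(t) = C0 * exp(-ke*t) = 477 * exp(-0.32*16)
C(16) = 2.851 mg/L


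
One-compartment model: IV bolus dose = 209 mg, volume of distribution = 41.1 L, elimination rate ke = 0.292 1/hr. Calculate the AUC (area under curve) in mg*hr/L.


C0 = Dose/Vd = 209/41.1 = 5.08516 mg/L
AUC = C0/ke = 5.08516/0.292
AUC = 17.41 mg*hr/L


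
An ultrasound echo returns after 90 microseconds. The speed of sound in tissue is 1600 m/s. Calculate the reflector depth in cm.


depth = c * t / 2
t = 90 us = 9.0000e-05 s
depth = 1600 * 9.0000e-05 / 2
depth = 0.072 m = 7.2 cm


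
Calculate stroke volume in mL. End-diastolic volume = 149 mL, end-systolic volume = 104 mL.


SV = EDV - ESV
SV = 149 - 104
SV = 45 mL


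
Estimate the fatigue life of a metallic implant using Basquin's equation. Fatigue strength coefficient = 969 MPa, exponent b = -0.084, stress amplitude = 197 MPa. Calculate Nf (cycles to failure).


sigma_a = sigma_f' * (2Nf)^b
2Nf = (sigma_a/sigma_f')^(1/b)
2Nf = (197/969)^(1/-0.084)
2Nf = 1.7234529e+08
Nf = 8.6173e+07


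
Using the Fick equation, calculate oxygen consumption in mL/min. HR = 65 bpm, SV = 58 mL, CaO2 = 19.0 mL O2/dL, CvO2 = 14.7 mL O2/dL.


CO = HR*SV = 65*58/1000 = 3.77 L/min
a-v O2 diff = 19.0 - 14.7 = 4.3 mL/dL
VO2 = CO * (CaO2-CvO2) * 10 dL/L
VO2 = 3.77 * 4.3 * 10
VO2 = 162.1 mL/min


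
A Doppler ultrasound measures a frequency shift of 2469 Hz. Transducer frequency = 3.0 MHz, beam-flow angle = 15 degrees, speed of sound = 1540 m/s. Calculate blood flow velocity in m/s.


v = fd * c / (2 * f0 * cos(theta))
v = 2469 * 1540 / (2 * 3.0000e+06 * cos(15))
v = 0.6561 m/s


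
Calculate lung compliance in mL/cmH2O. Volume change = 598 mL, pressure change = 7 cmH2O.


C = dV / dP
C = 598 / 7
C = 85.43 mL/cmH2O


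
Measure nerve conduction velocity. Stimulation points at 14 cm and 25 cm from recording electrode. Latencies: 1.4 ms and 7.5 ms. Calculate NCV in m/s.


Distance = (25 - 14) / 100 = 0.11 m
dt = (7.5 - 1.4) / 1000 = 0.0061 s
NCV = dist / dt = 18.03 m/s


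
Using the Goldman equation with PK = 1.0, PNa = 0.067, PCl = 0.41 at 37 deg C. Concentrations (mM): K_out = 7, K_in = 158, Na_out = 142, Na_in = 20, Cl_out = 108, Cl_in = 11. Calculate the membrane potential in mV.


Vm = (RT/F)*ln((PK*Ko + PNa*Nao + PCl*Cli)/(PK*Ki + PNa*Nai + PCl*Clo))
Numer = 21.024, Denom = 203.62
Vm = -60.68 mV


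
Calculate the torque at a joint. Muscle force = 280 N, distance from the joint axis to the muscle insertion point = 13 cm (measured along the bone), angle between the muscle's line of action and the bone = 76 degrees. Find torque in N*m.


Torque = F * d * sin(theta)   (moment arm = d*sin(theta))
d = 13 cm = 0.13 m
Torque = 280 * 0.13 * sin(76)
Torque = 35.32 N*m


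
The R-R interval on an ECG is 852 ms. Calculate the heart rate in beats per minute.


HR = 60 / RR_interval(s)
RR = 852 ms = 0.852 s
HR = 60 / 0.852 = 70.42 bpm


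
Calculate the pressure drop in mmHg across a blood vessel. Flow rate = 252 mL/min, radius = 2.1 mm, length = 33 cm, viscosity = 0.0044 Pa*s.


dP = 8*mu*L*Q / (pi*r^4)
Q = 252 mL/min = 4.2e-06 m^3/s
dP = 798.507 Pa = 798.507 / 133.322 mmHg = 5.989 mmHg


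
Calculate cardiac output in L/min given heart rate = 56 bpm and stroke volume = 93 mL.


CO = HR * SV
CO = 56 * 93 / 1000
CO = 5.208 L/min


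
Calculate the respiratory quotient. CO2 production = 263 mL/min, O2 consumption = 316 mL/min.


RQ = VCO2 / VO2
RQ = 263 / 316
RQ = 0.8323


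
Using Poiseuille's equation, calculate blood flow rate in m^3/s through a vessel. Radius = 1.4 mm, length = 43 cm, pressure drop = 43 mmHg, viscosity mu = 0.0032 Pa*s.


Q = pi*r^4*dP / (8*mu*L)
r = 0.0014 m, L = 0.43 m
dP = 43 mmHg = 5732.846 Pa
Q = 6.2853e-06 m^3/s


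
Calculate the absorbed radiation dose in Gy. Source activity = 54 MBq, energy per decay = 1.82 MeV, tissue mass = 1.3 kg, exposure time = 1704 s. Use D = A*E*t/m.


A = 54 MBq = 5.4000e+07 Bq
E = 1.82 MeV = 2.91564e-13 J
D = A*E*t/m = 5.4000e+07*2.91564e-13*1704/1.3
D = 0.02064 Gy


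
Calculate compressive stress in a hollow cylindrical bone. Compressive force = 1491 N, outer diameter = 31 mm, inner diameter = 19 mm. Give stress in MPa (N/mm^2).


A = pi*(r_o^2 - r_i^2)
r_o = 15.5 mm, r_i = 9.5 mm
A = 471.239 mm^2
sigma = F/A = 1491 / 471.239
sigma = 3.164 MPa


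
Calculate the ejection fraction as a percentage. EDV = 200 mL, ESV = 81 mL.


SV = EDV - ESV = 200 - 81 = 119 mL
EF = SV/EDV * 100 = 119/200 * 100
EF = 59.5%


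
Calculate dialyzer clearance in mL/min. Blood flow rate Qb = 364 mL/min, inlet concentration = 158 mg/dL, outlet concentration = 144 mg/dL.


K = Qb * (Cb_in - Cb_out) / Cb_in
K = 364 * (158 - 144) / 158
K = 32.25 mL/min


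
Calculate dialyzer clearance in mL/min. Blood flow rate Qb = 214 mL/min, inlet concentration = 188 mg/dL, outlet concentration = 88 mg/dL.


K = Qb * (Cb_in - Cb_out) / Cb_in
K = 214 * (188 - 88) / 188
K = 113.8 mL/min


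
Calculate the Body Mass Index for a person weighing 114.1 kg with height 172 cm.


BMI = weight / height^2
height = 172 cm = 1.72 m
BMI = 114.1 / 1.72^2
BMI = 38.57 kg/m^2


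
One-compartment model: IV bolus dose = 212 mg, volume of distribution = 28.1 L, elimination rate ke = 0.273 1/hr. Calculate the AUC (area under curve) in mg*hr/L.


C0 = Dose/Vd = 212/28.1 = 7.54448 mg/L
AUC = C0/ke = 7.54448/0.273
AUC = 27.64 mg*hr/L


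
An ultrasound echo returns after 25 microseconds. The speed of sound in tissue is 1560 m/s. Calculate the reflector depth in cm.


depth = c * t / 2
t = 25 us = 2.5000e-05 s
depth = 1560 * 2.5000e-05 / 2
depth = 0.0195 m = 1.95 cm


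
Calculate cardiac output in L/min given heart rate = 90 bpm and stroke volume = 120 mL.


CO = HR * SV
CO = 90 * 120 / 1000
CO = 10.8 L/min


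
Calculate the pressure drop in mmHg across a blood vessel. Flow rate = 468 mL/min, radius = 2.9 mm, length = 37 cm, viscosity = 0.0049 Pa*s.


dP = 8*mu*L*Q / (pi*r^4)
Q = 468 mL/min = 7.8e-06 m^3/s
dP = 509.144 Pa = 509.144 / 133.322 mmHg = 3.819 mmHg


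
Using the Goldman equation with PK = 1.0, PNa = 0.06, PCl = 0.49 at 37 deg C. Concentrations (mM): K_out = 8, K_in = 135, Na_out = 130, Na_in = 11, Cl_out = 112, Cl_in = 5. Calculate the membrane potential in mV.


Vm = (RT/F)*ln((PK*Ko + PNa*Nao + PCl*Cli)/(PK*Ki + PNa*Nai + PCl*Clo))
Numer = 18.25, Denom = 190.54
Vm = -62.69 mV


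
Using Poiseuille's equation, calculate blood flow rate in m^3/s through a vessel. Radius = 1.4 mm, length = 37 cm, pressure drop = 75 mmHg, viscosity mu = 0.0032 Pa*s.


Q = pi*r^4*dP / (8*mu*L)
r = 0.0014 m, L = 0.37 m
dP = 75 mmHg = 9999.15 Pa
Q = 1.2740e-05 m^3/s


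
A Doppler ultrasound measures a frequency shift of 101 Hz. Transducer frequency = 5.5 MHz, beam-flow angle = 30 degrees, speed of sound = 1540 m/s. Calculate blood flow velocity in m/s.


v = fd * c / (2 * f0 * cos(theta))
v = 101 * 1540 / (2 * 5.5000e+06 * cos(30))
v = 0.01633 m/s


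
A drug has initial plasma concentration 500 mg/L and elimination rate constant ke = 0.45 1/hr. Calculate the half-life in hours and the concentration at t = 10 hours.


t_half = ln(2) / ke = 0.693147 / 0.45 = 1.54 hr
C(t) = C0 * exp(-ke*t) = 500 * exp(-0.45*10)
C(10) = 5.554 mg/L


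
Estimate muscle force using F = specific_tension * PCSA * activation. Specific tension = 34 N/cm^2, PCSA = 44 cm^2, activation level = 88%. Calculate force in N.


F = sigma * PCSA * activation
F = 34 * 44 * 0.88
F = 1316 N


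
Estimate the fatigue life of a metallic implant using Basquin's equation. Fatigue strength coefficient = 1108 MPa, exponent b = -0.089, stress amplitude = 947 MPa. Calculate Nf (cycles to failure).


sigma_a = sigma_f' * (2Nf)^b
2Nf = (sigma_a/sigma_f')^(1/b)
2Nf = (947/1108)^(1/-0.089)
2Nf = 5.8368337
Nf = 2.918


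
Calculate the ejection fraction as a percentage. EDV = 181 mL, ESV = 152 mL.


SV = EDV - ESV = 181 - 152 = 29 mL
EF = SV/EDV * 100 = 29/181 * 100
EF = 16.02%


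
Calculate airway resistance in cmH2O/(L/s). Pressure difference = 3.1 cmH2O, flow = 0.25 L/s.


R = dP / flow
R = 3.1 / 0.25
R = 12.4 cmH2O/(L/s)


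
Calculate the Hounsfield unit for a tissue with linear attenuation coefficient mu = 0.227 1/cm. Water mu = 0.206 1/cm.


HU = ((mu_tissue - mu_water) / mu_water) * 1000
HU = ((0.227 - 0.206) / 0.206) * 1000
HU = 101.9


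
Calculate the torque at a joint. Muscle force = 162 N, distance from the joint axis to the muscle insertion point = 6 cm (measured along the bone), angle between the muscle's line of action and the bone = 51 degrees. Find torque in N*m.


Torque = F * d * sin(theta)   (moment arm = d*sin(theta))
d = 6 cm = 0.06 m
Torque = 162 * 0.06 * sin(51)
Torque = 7.554 N*m


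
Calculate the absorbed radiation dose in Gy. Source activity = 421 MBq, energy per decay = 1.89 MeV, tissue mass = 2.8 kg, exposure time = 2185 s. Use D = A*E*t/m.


A = 421 MBq = 4.2100e+08 Bq
E = 1.89 MeV = 3.02778e-13 J
D = A*E*t/m = 4.2100e+08*3.02778e-13*2185/2.8
D = 0.09947 Gy


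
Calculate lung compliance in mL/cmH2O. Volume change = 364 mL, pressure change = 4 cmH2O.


C = dV / dP
C = 364 / 4
C = 91 mL/cmH2O


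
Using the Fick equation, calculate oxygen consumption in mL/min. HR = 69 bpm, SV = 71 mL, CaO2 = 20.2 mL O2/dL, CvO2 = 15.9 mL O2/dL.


CO = HR*SV = 69*71/1000 = 4.899 L/min
a-v O2 diff = 20.2 - 15.9 = 4.3 mL/dL
VO2 = CO * (CaO2-CvO2) * 10 dL/L
VO2 = 4.899 * 4.3 * 10
VO2 = 210.7 mL/min


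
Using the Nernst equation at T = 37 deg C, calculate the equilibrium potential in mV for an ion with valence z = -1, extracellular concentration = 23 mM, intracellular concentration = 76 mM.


E = (RT/(zF)) * ln(C_out/C_in)
T = 37 + 273.15 = 310.15 K
E = (8.314 * 310.15 / (-1 * 96485)) * ln(23/76)
E = 31.94 mV


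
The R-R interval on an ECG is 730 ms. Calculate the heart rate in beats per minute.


HR = 60 / RR_interval(s)
RR = 730 ms = 0.73 s
HR = 60 / 0.73 = 82.19 bpm


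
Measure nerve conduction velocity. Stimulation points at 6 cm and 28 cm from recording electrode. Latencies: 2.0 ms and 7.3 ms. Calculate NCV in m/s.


Distance = (28 - 6) / 100 = 0.22 m
dt = (7.3 - 2.0) / 1000 = 0.0053 s
NCV = dist / dt = 41.51 m/s


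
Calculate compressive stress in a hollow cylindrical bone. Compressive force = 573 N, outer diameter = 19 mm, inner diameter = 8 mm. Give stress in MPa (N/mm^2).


A = pi*(r_o^2 - r_i^2)
r_o = 9.5 mm, r_i = 4 mm
A = 233.263 mm^2
sigma = F/A = 573 / 233.263
sigma = 2.456 MPa


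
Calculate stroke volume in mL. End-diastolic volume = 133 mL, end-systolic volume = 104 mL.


SV = EDV - ESV
SV = 133 - 104
SV = 29 mL


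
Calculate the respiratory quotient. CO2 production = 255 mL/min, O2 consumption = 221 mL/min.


RQ = VCO2 / VO2
RQ = 255 / 221
RQ = 1.154


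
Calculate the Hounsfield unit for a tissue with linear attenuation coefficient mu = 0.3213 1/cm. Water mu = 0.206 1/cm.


HU = ((mu_tissue - mu_water) / mu_water) * 1000
HU = ((0.3213 - 0.206) / 0.206) * 1000
HU = 559.7


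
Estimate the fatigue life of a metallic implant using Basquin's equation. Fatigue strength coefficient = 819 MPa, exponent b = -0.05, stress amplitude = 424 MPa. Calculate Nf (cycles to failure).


sigma_a = sigma_f' * (2Nf)^b
2Nf = (sigma_a/sigma_f')^(1/b)
2Nf = (424/819)^(1/-0.05)
2Nf = 522830.49
Nf = 2.614e+05


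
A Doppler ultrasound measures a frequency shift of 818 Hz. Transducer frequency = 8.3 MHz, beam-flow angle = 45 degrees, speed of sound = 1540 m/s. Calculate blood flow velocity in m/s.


v = fd * c / (2 * f0 * cos(theta))
v = 818 * 1540 / (2 * 8.3000e+06 * cos(45))
v = 0.1073 m/s


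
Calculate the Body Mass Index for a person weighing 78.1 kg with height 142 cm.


BMI = weight / height^2
height = 142 cm = 1.42 m
BMI = 78.1 / 1.42^2
BMI = 38.73 kg/m^2


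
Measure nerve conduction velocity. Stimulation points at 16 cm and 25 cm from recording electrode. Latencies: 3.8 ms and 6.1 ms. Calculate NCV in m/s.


Distance = (25 - 16) / 100 = 0.09 m
dt = (6.1 - 3.8) / 1000 = 0.0023 s
NCV = dist / dt = 39.13 m/s


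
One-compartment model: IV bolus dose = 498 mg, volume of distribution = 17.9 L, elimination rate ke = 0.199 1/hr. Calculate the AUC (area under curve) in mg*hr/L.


C0 = Dose/Vd = 498/17.9 = 27.8212 mg/L
AUC = C0/ke = 27.8212/0.199
AUC = 139.8 mg*hr/L


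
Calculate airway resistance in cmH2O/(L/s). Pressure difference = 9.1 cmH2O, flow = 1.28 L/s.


R = dP / flow
R = 9.1 / 1.28
R = 7.109 cmH2O/(L/s)


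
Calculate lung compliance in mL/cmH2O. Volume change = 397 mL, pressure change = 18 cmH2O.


C = dV / dP
C = 397 / 18
C = 22.06 mL/cmH2O


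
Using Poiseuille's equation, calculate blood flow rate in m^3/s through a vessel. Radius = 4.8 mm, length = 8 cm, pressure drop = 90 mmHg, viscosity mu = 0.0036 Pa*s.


Q = pi*r^4*dP / (8*mu*L)
r = 0.0048 m, L = 0.08 m
dP = 90 mmHg = 11998.98 Pa
Q = 0.008685 m^3/s


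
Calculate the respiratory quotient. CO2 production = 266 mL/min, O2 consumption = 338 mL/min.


RQ = VCO2 / VO2
RQ = 266 / 338
RQ = 0.787


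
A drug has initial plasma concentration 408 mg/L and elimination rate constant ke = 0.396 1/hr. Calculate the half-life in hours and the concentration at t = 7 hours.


t_half = ln(2) / ke = 0.693147 / 0.396 = 1.75 hr
C(t) = C0 * exp(-ke*t) = 408 * exp(-0.396*7)
C(7) = 25.52 mg/L


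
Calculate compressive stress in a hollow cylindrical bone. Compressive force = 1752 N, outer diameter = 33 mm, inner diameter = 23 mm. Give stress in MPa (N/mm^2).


A = pi*(r_o^2 - r_i^2)
r_o = 16.5 mm, r_i = 11.5 mm
A = 439.823 mm^2
sigma = F/A = 1752 / 439.823
sigma = 3.983 MPa


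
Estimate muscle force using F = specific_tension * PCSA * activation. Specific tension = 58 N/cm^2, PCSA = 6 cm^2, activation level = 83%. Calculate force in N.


F = sigma * PCSA * activation
F = 58 * 6 * 0.83
F = 288.8 N


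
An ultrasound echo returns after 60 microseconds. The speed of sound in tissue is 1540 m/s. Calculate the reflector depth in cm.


depth = c * t / 2
t = 60 us = 6.0000e-05 s
depth = 1540 * 6.0000e-05 / 2
depth = 0.0462 m = 4.62 cm


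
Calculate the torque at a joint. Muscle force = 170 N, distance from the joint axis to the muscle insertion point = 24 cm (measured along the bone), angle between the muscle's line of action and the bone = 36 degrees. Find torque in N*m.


Torque = F * d * sin(theta)   (moment arm = d*sin(theta))
d = 24 cm = 0.24 m
Torque = 170 * 0.24 * sin(36)
Torque = 23.98 N*m


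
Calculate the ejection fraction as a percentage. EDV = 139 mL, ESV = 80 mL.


SV = EDV - ESV = 139 - 80 = 59 mL
EF = SV/EDV * 100 = 59/139 * 100
EF = 42.45%


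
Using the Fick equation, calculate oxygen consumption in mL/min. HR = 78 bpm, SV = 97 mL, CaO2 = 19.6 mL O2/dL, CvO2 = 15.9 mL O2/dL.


CO = HR*SV = 78*97/1000 = 7.566 L/min
a-v O2 diff = 19.6 - 15.9 = 3.7 mL/dL
VO2 = CO * (CaO2-CvO2) * 10 dL/L
VO2 = 7.566 * 3.7 * 10
VO2 = 279.9 mL/min


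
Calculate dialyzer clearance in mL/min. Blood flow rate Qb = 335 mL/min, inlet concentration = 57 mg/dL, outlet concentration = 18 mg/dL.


K = Qb * (Cb_in - Cb_out) / Cb_in
K = 335 * (57 - 18) / 57
K = 229.2 mL/min


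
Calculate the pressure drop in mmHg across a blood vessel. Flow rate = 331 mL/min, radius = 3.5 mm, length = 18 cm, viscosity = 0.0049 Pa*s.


dP = 8*mu*L*Q / (pi*r^4)
Q = 331 mL/min = 5.51667e-06 m^3/s
dP = 82.5683 Pa = 82.5683 / 133.322 mmHg = 0.6193 mmHg


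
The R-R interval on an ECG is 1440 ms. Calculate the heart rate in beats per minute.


HR = 60 / RR_interval(s)
RR = 1440 ms = 1.44 s
HR = 60 / 1.44 = 41.67 bpm


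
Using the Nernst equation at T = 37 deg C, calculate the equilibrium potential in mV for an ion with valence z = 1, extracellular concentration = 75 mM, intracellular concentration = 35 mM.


E = (RT/(zF)) * ln(C_out/C_in)
T = 37 + 273.15 = 310.15 K
E = (8.314 * 310.15 / (1 * 96485)) * ln(75/35)
E = 20.37 mV


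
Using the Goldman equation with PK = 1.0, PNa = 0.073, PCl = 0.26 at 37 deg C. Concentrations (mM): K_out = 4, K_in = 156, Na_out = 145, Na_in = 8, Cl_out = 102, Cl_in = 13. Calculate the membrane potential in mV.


Vm = (RT/F)*ln((PK*Ko + PNa*Nao + PCl*Cli)/(PK*Ki + PNa*Nai + PCl*Clo))
Numer = 17.965, Denom = 183.104
Vm = -62.05 mV


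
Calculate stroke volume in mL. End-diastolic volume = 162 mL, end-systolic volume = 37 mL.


SV = EDV - ESV
SV = 162 - 37
SV = 125 mL


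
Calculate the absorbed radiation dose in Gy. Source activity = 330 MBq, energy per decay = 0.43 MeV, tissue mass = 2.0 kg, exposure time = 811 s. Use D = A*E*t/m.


A = 330 MBq = 3.3000e+08 Bq
E = 0.43 MeV = 6.8886e-14 J
D = A*E*t/m = 3.3000e+08*6.8886e-14*811/2.0
D = 0.009218 Gy


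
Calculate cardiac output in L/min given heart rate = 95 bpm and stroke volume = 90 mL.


CO = HR * SV
CO = 95 * 90 / 1000
CO = 8.55 L/min


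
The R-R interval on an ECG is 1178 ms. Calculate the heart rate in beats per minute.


HR = 60 / RR_interval(s)
RR = 1178 ms = 1.178 s
HR = 60 / 1.178 = 50.93 bpm


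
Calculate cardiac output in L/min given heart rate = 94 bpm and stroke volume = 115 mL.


CO = HR * SV
CO = 94 * 115 / 1000
CO = 10.81 L/min


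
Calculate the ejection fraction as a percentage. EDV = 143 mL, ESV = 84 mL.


SV = EDV - ESV = 143 - 84 = 59 mL
EF = SV/EDV * 100 = 59/143 * 100
EF = 41.26%


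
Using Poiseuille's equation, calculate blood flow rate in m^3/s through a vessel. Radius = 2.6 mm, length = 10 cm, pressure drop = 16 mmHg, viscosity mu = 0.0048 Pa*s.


Q = pi*r^4*dP / (8*mu*L)
r = 0.0026 m, L = 0.1 m
dP = 16 mmHg = 2133.152 Pa
Q = 7.9751e-05 m^3/s


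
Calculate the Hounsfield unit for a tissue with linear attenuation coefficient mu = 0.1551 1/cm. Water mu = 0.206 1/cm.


HU = ((mu_tissue - mu_water) / mu_water) * 1000
HU = ((0.1551 - 0.206) / 0.206) * 1000
HU = -247.1


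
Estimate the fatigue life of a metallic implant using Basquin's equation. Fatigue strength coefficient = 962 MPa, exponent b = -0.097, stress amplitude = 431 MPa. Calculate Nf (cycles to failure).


sigma_a = sigma_f' * (2Nf)^b
2Nf = (sigma_a/sigma_f')^(1/b)
2Nf = (431/962)^(1/-0.097)
2Nf = 3933.8944
Nf = 1967


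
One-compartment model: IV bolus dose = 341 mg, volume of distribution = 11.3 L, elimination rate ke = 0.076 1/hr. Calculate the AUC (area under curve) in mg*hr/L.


C0 = Dose/Vd = 341/11.3 = 30.177 mg/L
AUC = C0/ke = 30.177/0.076
AUC = 397.1 mg*hr/L


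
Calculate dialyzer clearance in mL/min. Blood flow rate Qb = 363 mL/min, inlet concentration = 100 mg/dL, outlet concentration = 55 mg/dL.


K = Qb * (Cb_in - Cb_out) / Cb_in
K = 363 * (100 - 55) / 100
K = 163.3 mL/min


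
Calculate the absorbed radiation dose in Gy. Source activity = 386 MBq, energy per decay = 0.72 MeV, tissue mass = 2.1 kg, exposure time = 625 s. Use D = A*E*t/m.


A = 386 MBq = 3.8600e+08 Bq
E = 0.72 MeV = 1.15344e-13 J
D = A*E*t/m = 3.8600e+08*1.15344e-13*625/2.1
D = 0.01325 Gy


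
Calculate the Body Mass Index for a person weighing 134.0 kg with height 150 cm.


BMI = weight / height^2
height = 150 cm = 1.5 m
BMI = 134.0 / 1.5^2
BMI = 59.56 kg/m^2


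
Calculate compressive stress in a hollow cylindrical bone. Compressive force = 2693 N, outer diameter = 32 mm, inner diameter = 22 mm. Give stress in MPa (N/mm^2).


A = pi*(r_o^2 - r_i^2)
r_o = 16 mm, r_i = 11 mm
A = 424.115 mm^2
sigma = F/A = 2693 / 424.115
sigma = 6.35 MPa


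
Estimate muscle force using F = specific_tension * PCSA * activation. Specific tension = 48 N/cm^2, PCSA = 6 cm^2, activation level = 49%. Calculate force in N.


F = sigma * PCSA * activation
F = 48 * 6 * 0.49
F = 141.1 N


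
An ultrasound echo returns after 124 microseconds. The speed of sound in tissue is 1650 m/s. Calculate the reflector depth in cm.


depth = c * t / 2
t = 124 us = 1.2400e-04 s
depth = 1650 * 1.2400e-04 / 2
depth = 0.1023 m = 10.23 cm


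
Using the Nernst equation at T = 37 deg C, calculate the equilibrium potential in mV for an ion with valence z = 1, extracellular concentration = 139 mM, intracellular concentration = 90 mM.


E = (RT/(zF)) * ln(C_out/C_in)
T = 37 + 273.15 = 310.15 K
E = (8.314 * 310.15 / (1 * 96485)) * ln(139/90)
E = 11.62 mV


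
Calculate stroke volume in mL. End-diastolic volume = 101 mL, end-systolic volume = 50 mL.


SV = EDV - ESV
SV = 101 - 50
SV = 51 mL


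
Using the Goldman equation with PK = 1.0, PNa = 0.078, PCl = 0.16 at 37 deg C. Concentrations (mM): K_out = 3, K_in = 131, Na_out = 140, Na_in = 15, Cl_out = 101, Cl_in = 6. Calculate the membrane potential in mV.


Vm = (RT/F)*ln((PK*Ko + PNa*Nao + PCl*Cli)/(PK*Ki + PNa*Nai + PCl*Clo))
Numer = 14.88, Denom = 148.33
Vm = -61.45 mV


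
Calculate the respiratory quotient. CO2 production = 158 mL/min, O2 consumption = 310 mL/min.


RQ = VCO2 / VO2
RQ = 158 / 310
RQ = 0.5097


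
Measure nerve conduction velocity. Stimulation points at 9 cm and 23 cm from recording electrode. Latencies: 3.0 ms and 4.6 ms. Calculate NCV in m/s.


Distance = (23 - 9) / 100 = 0.14 m
dt = (4.6 - 3.0) / 1000 = 0.0016 s
NCV = dist / dt = 87.5 m/s


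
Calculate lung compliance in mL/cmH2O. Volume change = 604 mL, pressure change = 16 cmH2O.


C = dV / dP
C = 604 / 16
C = 37.75 mL/cmH2O


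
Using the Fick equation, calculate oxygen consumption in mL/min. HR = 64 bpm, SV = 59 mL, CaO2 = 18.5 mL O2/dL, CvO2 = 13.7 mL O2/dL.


CO = HR*SV = 64*59/1000 = 3.776 L/min
a-v O2 diff = 18.5 - 13.7 = 4.8 mL/dL
VO2 = CO * (CaO2-CvO2) * 10 dL/L
VO2 = 3.776 * 4.8 * 10
VO2 = 181.2 mL/min


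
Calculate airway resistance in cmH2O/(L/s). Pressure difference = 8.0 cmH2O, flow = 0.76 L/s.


R = dP / flow
R = 8.0 / 0.76
R = 10.53 cmH2O/(L/s)


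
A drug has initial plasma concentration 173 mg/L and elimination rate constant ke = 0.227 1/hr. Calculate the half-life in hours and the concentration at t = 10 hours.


t_half = ln(2) / ke = 0.693147 / 0.227 = 3.054 hr
C(t) = C0 * exp(-ke*t) = 173 * exp(-0.227*10)
C(10) = 17.87 mg/L


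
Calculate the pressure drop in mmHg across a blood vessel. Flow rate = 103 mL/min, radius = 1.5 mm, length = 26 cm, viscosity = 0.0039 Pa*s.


dP = 8*mu*L*Q / (pi*r^4)
Q = 103 mL/min = 1.71667e-06 m^3/s
dP = 875.588 Pa = 875.588 / 133.322 mmHg = 6.567 mmHg


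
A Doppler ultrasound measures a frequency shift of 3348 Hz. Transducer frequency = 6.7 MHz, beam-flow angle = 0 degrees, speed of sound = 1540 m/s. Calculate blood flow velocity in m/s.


v = fd * c / (2 * f0 * cos(theta))
v = 3348 * 1540 / (2 * 6.7000e+06 * cos(0))
v = 0.3848 m/s


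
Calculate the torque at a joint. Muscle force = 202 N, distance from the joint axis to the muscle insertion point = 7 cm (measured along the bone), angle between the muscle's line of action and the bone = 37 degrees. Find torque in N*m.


Torque = F * d * sin(theta)   (moment arm = d*sin(theta))
d = 7 cm = 0.07 m
Torque = 202 * 0.07 * sin(37)
Torque = 8.51 N*m


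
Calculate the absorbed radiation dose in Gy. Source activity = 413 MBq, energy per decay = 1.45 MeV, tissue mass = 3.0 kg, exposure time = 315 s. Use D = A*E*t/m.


A = 413 MBq = 4.1300e+08 Bq
E = 1.45 MeV = 2.3229e-13 J
D = A*E*t/m = 4.1300e+08*2.3229e-13*315/3.0
D = 0.01007 Gy


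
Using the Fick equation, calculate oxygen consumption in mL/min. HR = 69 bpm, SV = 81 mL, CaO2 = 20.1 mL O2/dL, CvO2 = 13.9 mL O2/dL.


CO = HR*SV = 69*81/1000 = 5.589 L/min
a-v O2 diff = 20.1 - 13.9 = 6.2 mL/dL
VO2 = CO * (CaO2-CvO2) * 10 dL/L
VO2 = 5.589 * 6.2 * 10
VO2 = 346.5 mL/min


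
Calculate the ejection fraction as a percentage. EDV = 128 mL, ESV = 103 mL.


SV = EDV - ESV = 128 - 103 = 25 mL
EF = SV/EDV * 100 = 25/128 * 100
EF = 19.53%


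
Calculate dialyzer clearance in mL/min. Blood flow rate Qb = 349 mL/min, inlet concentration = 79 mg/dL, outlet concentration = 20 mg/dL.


K = Qb * (Cb_in - Cb_out) / Cb_in
K = 349 * (79 - 20) / 79
K = 260.6 mL/min


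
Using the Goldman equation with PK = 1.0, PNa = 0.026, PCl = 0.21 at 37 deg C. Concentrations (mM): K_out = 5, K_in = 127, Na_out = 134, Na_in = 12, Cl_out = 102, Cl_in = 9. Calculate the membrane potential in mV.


Vm = (RT/F)*ln((PK*Ko + PNa*Nao + PCl*Cli)/(PK*Ki + PNa*Nai + PCl*Clo))
Numer = 10.374, Denom = 148.732
Vm = -71.17 mV


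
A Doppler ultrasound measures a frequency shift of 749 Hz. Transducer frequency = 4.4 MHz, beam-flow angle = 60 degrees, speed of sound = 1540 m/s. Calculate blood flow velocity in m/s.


v = fd * c / (2 * f0 * cos(theta))
v = 749 * 1540 / (2 * 4.4000e+06 * cos(60))
v = 0.2621 m/s


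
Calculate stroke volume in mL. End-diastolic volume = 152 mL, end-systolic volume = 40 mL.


SV = EDV - ESV
SV = 152 - 40
SV = 112 mL


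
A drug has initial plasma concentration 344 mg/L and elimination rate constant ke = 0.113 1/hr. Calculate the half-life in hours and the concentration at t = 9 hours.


t_half = ln(2) / ke = 0.693147 / 0.113 = 6.134 hr
C(t) = C0 * exp(-ke*t) = 344 * exp(-0.113*9)
C(9) = 124.4 mg/L


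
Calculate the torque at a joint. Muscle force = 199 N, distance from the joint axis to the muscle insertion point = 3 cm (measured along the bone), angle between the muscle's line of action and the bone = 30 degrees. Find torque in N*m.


Torque = F * d * sin(theta)   (moment arm = d*sin(theta))
d = 3 cm = 0.03 m
Torque = 199 * 0.03 * sin(30)
Torque = 2.985 N*m


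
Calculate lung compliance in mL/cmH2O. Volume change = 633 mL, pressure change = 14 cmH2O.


C = dV / dP
C = 633 / 14
C = 45.21 mL/cmH2O


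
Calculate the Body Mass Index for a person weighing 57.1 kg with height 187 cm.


BMI = weight / height^2
height = 187 cm = 1.87 m
BMI = 57.1 / 1.87^2
BMI = 16.33 kg/m^2


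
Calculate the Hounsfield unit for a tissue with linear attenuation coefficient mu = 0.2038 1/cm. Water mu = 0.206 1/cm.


HU = ((mu_tissue - mu_water) / mu_water) * 1000
HU = ((0.2038 - 0.206) / 0.206) * 1000
HU = -10.68


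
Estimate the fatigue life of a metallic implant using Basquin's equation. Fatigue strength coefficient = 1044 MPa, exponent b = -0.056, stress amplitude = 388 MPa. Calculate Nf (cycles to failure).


sigma_a = sigma_f' * (2Nf)^b
2Nf = (sigma_a/sigma_f')^(1/b)
2Nf = (388/1044)^(1/-0.056)
2Nf = 47449112
Nf = 2.3725e+07


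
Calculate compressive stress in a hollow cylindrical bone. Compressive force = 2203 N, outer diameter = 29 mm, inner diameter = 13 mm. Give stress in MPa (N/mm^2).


A = pi*(r_o^2 - r_i^2)
r_o = 14.5 mm, r_i = 6.5 mm
A = 527.788 mm^2
sigma = F/A = 2203 / 527.788
sigma = 4.174 MPa


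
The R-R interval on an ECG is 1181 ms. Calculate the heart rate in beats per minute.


HR = 60 / RR_interval(s)
RR = 1181 ms = 1.181 s
HR = 60 / 1.181 = 50.8 bpm


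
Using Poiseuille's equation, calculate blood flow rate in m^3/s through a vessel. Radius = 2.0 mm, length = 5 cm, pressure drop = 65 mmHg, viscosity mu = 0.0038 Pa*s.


Q = pi*r^4*dP / (8*mu*L)
r = 0.002 m, L = 0.05 m
dP = 65 mmHg = 8665.93 Pa
Q = 2.8658e-04 m^3/s


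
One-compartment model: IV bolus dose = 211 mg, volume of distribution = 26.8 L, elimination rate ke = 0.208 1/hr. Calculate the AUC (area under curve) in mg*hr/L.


C0 = Dose/Vd = 211/26.8 = 7.87313 mg/L
AUC = C0/ke = 7.87313/0.208
AUC = 37.85 mg*hr/L


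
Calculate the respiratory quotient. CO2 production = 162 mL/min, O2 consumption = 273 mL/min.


RQ = VCO2 / VO2
RQ = 162 / 273
RQ = 0.5934


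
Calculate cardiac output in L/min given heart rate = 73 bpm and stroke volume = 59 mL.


CO = HR * SV
CO = 73 * 59 / 1000
CO = 4.307 L/min


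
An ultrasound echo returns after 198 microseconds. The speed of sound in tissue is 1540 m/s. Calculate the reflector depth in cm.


depth = c * t / 2
t = 198 us = 1.9800e-04 s
depth = 1540 * 1.9800e-04 / 2
depth = 0.15246 m = 15.246 cm


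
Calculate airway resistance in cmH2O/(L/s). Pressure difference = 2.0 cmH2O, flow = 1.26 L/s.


R = dP / flow
R = 2.0 / 1.26
R = 1.587 cmH2O/(L/s)


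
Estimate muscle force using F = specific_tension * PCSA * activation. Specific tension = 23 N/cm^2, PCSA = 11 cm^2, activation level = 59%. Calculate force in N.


F = sigma * PCSA * activation
F = 23 * 11 * 0.59
F = 149.3 N


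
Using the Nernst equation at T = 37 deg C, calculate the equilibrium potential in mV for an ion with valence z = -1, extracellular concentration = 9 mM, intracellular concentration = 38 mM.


E = (RT/(zF)) * ln(C_out/C_in)
T = 37 + 273.15 = 310.15 K
E = (8.314 * 310.15 / (-1 * 96485)) * ln(9/38)
E = 38.49 mV


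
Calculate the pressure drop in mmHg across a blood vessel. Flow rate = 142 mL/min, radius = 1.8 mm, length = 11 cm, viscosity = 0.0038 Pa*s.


dP = 8*mu*L*Q / (pi*r^4)
Q = 142 mL/min = 2.36667e-06 m^3/s
dP = 239.974 Pa = 239.974 / 133.322 mmHg = 1.8 mmHg


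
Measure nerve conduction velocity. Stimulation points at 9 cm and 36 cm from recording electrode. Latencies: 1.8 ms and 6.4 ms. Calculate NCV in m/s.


Distance = (36 - 9) / 100 = 0.27 m
dt = (6.4 - 1.8) / 1000 = 0.0046 s
NCV = dist / dt = 58.7 m/s


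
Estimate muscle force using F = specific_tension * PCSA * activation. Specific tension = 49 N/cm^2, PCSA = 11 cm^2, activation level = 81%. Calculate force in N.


F = sigma * PCSA * activation
F = 49 * 11 * 0.81
F = 436.6 N


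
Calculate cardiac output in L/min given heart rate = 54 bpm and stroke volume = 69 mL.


CO = HR * SV
CO = 54 * 69 / 1000
CO = 3.726 L/min
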